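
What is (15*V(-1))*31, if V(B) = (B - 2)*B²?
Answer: -1395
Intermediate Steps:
V(B) = B²*(-2 + B) (V(B) = (-2 + B)*B² = B²*(-2 + B))
(15*V(-1))*31 = (15*((-1)²*(-2 - 1)))*31 = (15*(1*(-3)))*31 = (15*(-3))*31 = -45*31 = -1395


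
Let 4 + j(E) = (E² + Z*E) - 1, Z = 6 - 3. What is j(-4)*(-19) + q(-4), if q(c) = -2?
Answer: 17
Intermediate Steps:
Z = 3
j(E) = -5 + E² + 3*E (j(E) = -4 + ((E² + 3*E) - 1) = -4 + (-1 + E² + 3*E) = -5 + E² + 3*E)
j(-4)*(-19) + q(-4) = (-5 + (-4)² + 3*(-4))*(-19) - 2 = (-5 + 16 - 12)*(-19) - 2 = -1*(-19) - 2 = 19 - 2 = 17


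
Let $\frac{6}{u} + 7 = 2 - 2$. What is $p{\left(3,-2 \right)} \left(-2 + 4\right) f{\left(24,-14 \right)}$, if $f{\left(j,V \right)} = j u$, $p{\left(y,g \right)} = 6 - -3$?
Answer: $- \frac{2592}{7} \approx -370.29$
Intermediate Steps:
$p{\left(y,g \right)} = 9$ ($p{\left(y,g \right)} = 6 + 3 = 9$)
$u = - \frac{6}{7}$ ($u = \frac{6}{-7 + \left(2 - 2\right)} = \frac{6}{-7 + 0} = \frac{6}{-7} = 6 \left(- \frac{1}{7}\right) = - \frac{6}{7} \approx -0.85714$)
$f{\left(j,V \right)} = - \frac{6 j}{7}$ ($f{\left(j,V \right)} = j \left(- \frac{6}{7}\right) = - \frac{6 j}{7}$)
$p{\left(3,-2 \right)} \left(-2 + 4\right) f{\left(24,-14 \right)} = 9 \left(-2 + 4\right) \left(\left(- \frac{6}{7}\right) 24\right) = 9 \cdot 2 \left(- \frac{144}{7}\right) = 18 \left(- \frac{144}{7}\right) = - \frac{2592}{7}$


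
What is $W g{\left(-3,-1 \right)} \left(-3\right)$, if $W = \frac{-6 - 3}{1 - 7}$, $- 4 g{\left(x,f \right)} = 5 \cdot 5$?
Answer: $\frac{225}{8} \approx 28.125$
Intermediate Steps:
$g{\left(x,f \right)} = - \frac{25}{4}$ ($g{\left(x,f \right)} = - \frac{5 \cdot 5}{4} = \left(- \frac{1}{4}\right) 25 = - \frac{25}{4}$)
$W = \frac{3}{2}$ ($W = - \frac{9}{-6} = \left(-9\right) \left(- \frac{1}{6}\right) = \frac{3}{2} \approx 1.5$)
$W g{\left(-3,-1 \right)} \left(-3\right) = \frac{3}{2} \left(- \frac{25}{4}\right) \left(-3\right) = \left(- \frac{75}{8}\right) \left(-3\right) = \frac{225}{8}$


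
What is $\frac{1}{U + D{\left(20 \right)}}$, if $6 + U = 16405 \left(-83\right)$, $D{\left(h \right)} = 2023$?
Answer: $- \frac{1}{1359598} \approx -7.3551 \cdot 10^{-7}$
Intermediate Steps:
$U = -1361621$ ($U = -6 + 16405 \left(-83\right) = -6 - 1361615 = -1361621$)
$\frac{1}{U + D{\left(20 \right)}} = \frac{1}{-1361621 + 2023} = \frac{1}{-1359598} = - \frac{1}{1359598}$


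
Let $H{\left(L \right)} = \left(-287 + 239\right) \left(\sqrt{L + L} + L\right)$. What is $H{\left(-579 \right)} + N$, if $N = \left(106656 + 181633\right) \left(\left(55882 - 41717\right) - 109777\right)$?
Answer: $-27563860076 - 48 i \sqrt{1158} \approx -2.7564 \cdot 10^{10} - 1633.4 i$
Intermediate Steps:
$H{\left(L \right)} = - 48 L - 48 \sqrt{2} \sqrt{L}$ ($H{\left(L \right)} = - 48 \left(\sqrt{2 L} + L\right) = - 48 \left(\sqrt{2} \sqrt{L} + L\right) = - 48 \left(L + \sqrt{2} \sqrt{L}\right) = - 48 L - 48 \sqrt{2} \sqrt{L}$)
$N = -27563887868$ ($N = 288289 \left(14165 - 109777\right) = 288289 \left(-95612\right) = -27563887868$)
$H{\left(-579 \right)} + N = \left(\left(-48\right) \left(-579\right) - 48 \sqrt{2} \sqrt{-579}\right) - 27563887868 = \left(27792 - 48 \sqrt{2} i \sqrt{579}\right) - 27563887868 = \left(27792 - 48 i \sqrt{1158}\right) - 27563887868 = -27563860076 - 48 i \sqrt{1158}$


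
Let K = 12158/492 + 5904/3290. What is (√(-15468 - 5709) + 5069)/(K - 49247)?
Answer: -2051272230/19918057343 - 1214010*I*√2353/19918057343 ≈ -0.10299 - 0.0029566*I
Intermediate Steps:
K = 10726147/404670 (K = 12158*(1/492) + 5904*(1/3290) = 6079/246 + 2952/1645 = 10726147/404670 ≈ 26.506)
(√(-15468 - 5709) + 5069)/(K - 49247) = (√(-15468 - 5709) + 5069)/(10726147/404670 - 49247) = (√(-21177) + 5069)/(-19918057343/404670) = (3*I*√2353 + 5069)*(-404670/19918057343) = (5069 + 3*I*√2353)*(-404670/19918057343) = -2051272230/19918057343 - 1214010*I*√2353/19918057343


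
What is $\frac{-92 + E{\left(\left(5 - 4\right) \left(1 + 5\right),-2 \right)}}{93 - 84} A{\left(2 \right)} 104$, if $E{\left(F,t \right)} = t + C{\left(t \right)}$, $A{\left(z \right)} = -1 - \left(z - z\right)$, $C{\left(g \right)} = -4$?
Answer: $\frac{10192}{9} \approx 1132.4$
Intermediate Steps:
$A{\left(z \right)} = -1$ ($A{\left(z \right)} = -1 - 0 = -1 + 0 = -1$)
$E{\left(F,t \right)} = -4 + t$ ($E{\left(F,t \right)} = t - 4 = -4 + t$)
$\frac{-92 + E{\left(\left(5 - 4\right) \left(1 + 5\right),-2 \right)}}{93 - 84} A{\left(2 \right)} 104 = \frac{-92 - 6}{93 - 84} \left(-1\right) 104 = \frac{-92 - 6}{9} \left(-1\right) 104 = \left(-98\right) \frac{1}{9} \left(-1\right) 104 = \left(- \frac{98}{9}\right) \left(-1\right) 104 = \frac{98}{9} \cdot 104 = \frac{10192}{9}$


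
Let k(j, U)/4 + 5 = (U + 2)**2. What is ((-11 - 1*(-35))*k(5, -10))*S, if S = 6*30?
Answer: 1019520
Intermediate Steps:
k(j, U) = -20 + 4*(2 + U)**2 (k(j, U) = -20 + 4*(U + 2)**2 = -20 + 4*(2 + U)**2)
S = 180
((-11 - 1*(-35))*k(5, -10))*S = ((-11 - 1*(-35))*(-20 + 4*(2 - 10)**2))*180 = ((-11 + 35)*(-20 + 4*(-8)**2))*180 = (24*(-20 + 4*64))*180 = (24*(-20 + 256))*180 = (24*236)*180 = 5664*180 = 1019520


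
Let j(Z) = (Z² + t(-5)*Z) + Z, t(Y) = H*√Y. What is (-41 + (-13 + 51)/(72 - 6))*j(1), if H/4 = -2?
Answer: -2668/33 + 10672*I*√5/33 ≈ -80.849 + 723.13*I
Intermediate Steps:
H = -8 (H = 4*(-2) = -8)
t(Y) = -8*√Y
j(Z) = Z + Z² - 8*I*Z*√5 (j(Z) = (Z² + (-8*I*√5)*Z) + Z = (Z² - 8*I*Z*√5) + Z = Z + Z² - 8*I*Z*√5)
(-41 + (-13 + 51)/(72 - 6))*j(1) = (-41 + (-13 + 51)/(72 - 6))*(1*(1 + 1 - 8*I*√5)) = (-41 + 38/66)*(1*(2 - 8*I*√5)) = (-41 + 38*(1/66))*(2 - 8*I*√5) = (-41 + 19/33)*(2 - 8*I*√5) = -1334*(2 - 8*I*√5)/33 = -2668/33 + 10672*I*√5/33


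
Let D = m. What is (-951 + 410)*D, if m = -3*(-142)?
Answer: -230466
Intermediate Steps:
m = 426
D = 426
(-951 + 410)*D = (-951 + 410)*426 = -541*426 = -230466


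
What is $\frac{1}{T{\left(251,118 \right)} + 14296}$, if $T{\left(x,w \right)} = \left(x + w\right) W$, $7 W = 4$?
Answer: $\frac{7}{101548} \approx 6.8933 \cdot 10^{-5}$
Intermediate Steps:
$W = \frac{4}{7}$ ($W = \frac{1}{7} \cdot 4 = \frac{4}{7} \approx 0.57143$)
$T{\left(x,w \right)} = \frac{4 w}{7} + \frac{4 x}{7}$ ($T{\left(x,w \right)} = \left(x + w\right) \frac{4}{7} = \left(w + x\right) \frac{4}{7} = \frac{4 w}{7} + \frac{4 x}{7}$)
$\frac{1}{T{\left(251,118 \right)} + 14296} = \frac{1}{\left(\frac{4}{7} \cdot 118 + \frac{4}{7} \cdot 251\right) + 14296} = \frac{1}{\left(\frac{472}{7} + \frac{1004}{7}\right) + 14296} = \frac{1}{\frac{1476}{7} + 14296} = \frac{1}{\frac{101548}{7}} = \frac{7}{101548}$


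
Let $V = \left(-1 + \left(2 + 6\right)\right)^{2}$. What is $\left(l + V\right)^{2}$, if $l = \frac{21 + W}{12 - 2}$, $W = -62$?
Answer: $\frac{201601}{100} \approx 2016.0$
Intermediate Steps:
$V = 49$ ($V = \left(-1 + 8\right)^{2} = 7^{2} = 49$)
$l = - \frac{41}{10}$ ($l = \frac{21 - 62}{12 - 2} = - \frac{41}{10} \approx -4.1$)
$\left(l + V\right)^{2} = \left(- \frac{41}{10} + 49\right)^{2} = \left(\frac{449}{10}\right)^{2} = \frac{201601}{100}$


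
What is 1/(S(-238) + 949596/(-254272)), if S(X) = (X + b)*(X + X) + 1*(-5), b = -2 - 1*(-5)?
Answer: 63568/7110161241 ≈ 8.9404e-6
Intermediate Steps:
b = 3 (b = -2 + 5 = 3)
S(X) = -5 + 2*X*(3 + X) (S(X) = (X + 3)*(X + X) + 1*(-5) = (3 + X)*(2*X) - 5 = 2*X*(3 + X) - 5 = -5 + 2*X*(3 + X))
1/(S(-238) + 949596/(-254272)) = 1/((-5 + 2*(-238)² + 6*(-238)) + 949596/(-254272)) = 1/((-5 + 2*56644 - 1428) + 949596*(-1/254272)) = 1/((-5 + 113288 - 1428) - 237399/63568) = 1/(111855 - 237399/63568) = 1/(7110161241/63568) = 63568/7110161241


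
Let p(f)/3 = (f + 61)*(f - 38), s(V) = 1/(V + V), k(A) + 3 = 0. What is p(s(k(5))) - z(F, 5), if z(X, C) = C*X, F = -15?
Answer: -82685/12 ≈ -6890.4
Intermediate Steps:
k(A) = -3 (k(A) = -3 + 0 = -3)
s(V) = 1/(2*V)
p(f) = 3*(-38 + f)*(61 + f) (p(f) = 3*((f + 61)*(f - 38)) = 3*((61 + f)*(-38 + f)) = 3*((-38 + f)*(61 + f)) = 3*(-38 + f)*(61 + f))
p(s(k(5))) - z(F, 5) = (-6954 + 3*((½)/(-3))² + 69*((½)/(-3))) - 5*(-15) = (-6954 + 3*((½)*(-⅓))² + 69*((½)*(-⅓))) - 1*(-75) = (-6954 + 3*(-⅙)² + 69*(-⅙)) + 75 = (-6954 + 3*(1/36) - 23/2) + 75 = (-6954 + 1/12 - 23/2) + 75 = -83585/12 + 75 = -82685/12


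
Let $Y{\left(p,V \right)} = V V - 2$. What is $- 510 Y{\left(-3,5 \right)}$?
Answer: $-11730$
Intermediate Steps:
$Y{\left(p,V \right)} = -2 + V^{2}$ ($Y{\left(p,V \right)} = V^{2} - 2 = -2 + V^{2}$)
$- 510 Y{\left(-3,5 \right)} = - 510 \left(-2 + 5^{2}\right) = - 510 \left(-2 + 25\right) = \left(-510\right) 23 = -11730$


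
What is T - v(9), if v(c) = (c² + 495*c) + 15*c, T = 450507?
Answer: 445836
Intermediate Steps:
v(c) = c² + 510*c
T - v(9) = 450507 - 9*(510 + 9) = 450507 - 9*519 = 450507 - 1*4671 = 450507 - 4671 = 445836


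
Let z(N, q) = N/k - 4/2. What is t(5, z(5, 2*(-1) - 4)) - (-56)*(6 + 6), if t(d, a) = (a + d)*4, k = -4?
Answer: 679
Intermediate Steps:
z(N, q) = -2 - N/4 (z(N, q) = N/(-4) - 4/2 = N*(-¼) - 4*½ = -N/4 - 2 = -2 - N/4)
t(d, a) = 4*a + 4*d
t(5, z(5, 2*(-1) - 4)) - (-56)*(6 + 6) = (4*(-2 - ¼*5) + 4*5) - (-56)*(6 + 6) = (4*(-2 - 5/4) + 20) - (-56)*12 = (4*(-13/4) + 20) - 14*(-48) = (-13 + 20) + 672 = 7 + 672 = 679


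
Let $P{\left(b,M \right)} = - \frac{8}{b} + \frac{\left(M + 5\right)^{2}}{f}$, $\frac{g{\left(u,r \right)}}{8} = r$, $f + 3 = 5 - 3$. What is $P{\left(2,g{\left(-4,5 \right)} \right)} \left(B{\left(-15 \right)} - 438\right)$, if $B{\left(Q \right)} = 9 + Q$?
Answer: $900876$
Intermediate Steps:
$f = -1$ ($f = -3 + \left(5 - 3\right) = -3 + 2 = -1$)
$g{\left(u,r \right)} = 8 r$
$P{\left(b,M \right)} = - \left(5 + M\right)^{2} - \frac{8}{b}$ ($P{\left(b,M \right)} = - \frac{8}{b} + \frac{\left(M + 5\right)^{2}}{-1} = - \frac{8}{b} + \left(5 + M\right)^{2} \left(-1\right) = - \frac{8}{b} - \left(5 + M\right)^{2} = - \left(5 + M\right)^{2} - \frac{8}{b}$)
$P{\left(2,g{\left(-4,5 \right)} \right)} \left(B{\left(-15 \right)} - 438\right) = \left(- \left(5 + 8 \cdot 5\right)^{2} - \frac{8}{2}\right) \left(\left(9 - 15\right) - 438\right) = \left(- \left(5 + 40\right)^{2} - 4\right) \left(-6 - 438\right) = \left(- 45^{2} - 4\right) \left(-444\right) = \left(\left(-1\right) 2025 - 4\right) \left(-444\right) = \left(-2025 - 4\right) \left(-444\right) = \left(-2029\right) \left(-444\right) = 900876$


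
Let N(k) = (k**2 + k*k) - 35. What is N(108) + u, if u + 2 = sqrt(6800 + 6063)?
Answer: 23291 + sqrt(12863) ≈ 23404.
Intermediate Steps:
N(k) = -35 + 2*k**2 (N(k) = (k**2 + k**2) - 35 = 2*k**2 - 35 = -35 + 2*k**2)
u = -2 + sqrt(12863) (u = -2 + sqrt(6800 + 6063) = -2 + sqrt(12863) ≈ 111.42)
N(108) + u = (-35 + 2*108**2) + (-2 + sqrt(12863)) = (-35 + 2*11664) + (-2 + sqrt(12863)) = (-35 + 23328) + (-2 + sqrt(12863)) = 23293 + (-2 + sqrt(12863)) = 23291 + sqrt(12863)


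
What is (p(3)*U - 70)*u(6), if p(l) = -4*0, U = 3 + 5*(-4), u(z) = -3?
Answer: 210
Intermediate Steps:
U = -17 (U = 3 - 20 = -17)
p(l) = 0
(p(3)*U - 70)*u(6) = (0*(-17) - 70)*(-3) = (0 - 70)*(-3) = -70*(-3) = 210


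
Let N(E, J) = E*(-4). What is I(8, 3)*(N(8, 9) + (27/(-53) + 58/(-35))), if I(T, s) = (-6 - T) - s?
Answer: 1077443/1855 ≈ 580.83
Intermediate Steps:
N(E, J) = -4*E
I(T, s) = -6 - T - s
I(8, 3)*(N(8, 9) + (27/(-53) + 58/(-35))) = (-6 - 1*8 - 1*3)*(-4*8 + (27/(-53) + 58/(-35))) = (-6 - 8 - 3)*(-32 + (27*(-1/53) + 58*(-1/35))) = -17*(-32 + (-27/53 - 58/35)) = -17*(-32 - 4019/1855) = -17*(-63379/1855) = 1077443/1855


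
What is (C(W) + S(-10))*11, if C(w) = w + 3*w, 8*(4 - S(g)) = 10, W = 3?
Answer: 649/4 ≈ 162.25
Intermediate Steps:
S(g) = 11/4 (S(g) = 4 - ⅛*10 = 4 - 5/4 = 11/4)
C(w) = 4*w
(C(W) + S(-10))*11 = (4*3 + 11/4)*11 = (12 + 11/4)*11 = (59/4)*11 = 649/4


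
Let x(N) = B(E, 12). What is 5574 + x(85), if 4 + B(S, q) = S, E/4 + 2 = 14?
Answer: 5618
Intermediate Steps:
E = 48 (E = -8 + 4*14 = -8 + 56 = 48)
B(S, q) = -4 + S
x(N) = 44 (x(N) = -4 + 48 = 44)
5574 + x(85) = 5574 + 44 = 5618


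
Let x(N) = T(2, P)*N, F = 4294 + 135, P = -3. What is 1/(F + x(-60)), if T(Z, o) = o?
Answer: 1/4609 ≈ 0.00021697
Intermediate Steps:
F = 4429
x(N) = -3*N
1/(F + x(-60)) = 1/(4429 - 3*(-60)) = 1/(4429 + 180) = 1/4609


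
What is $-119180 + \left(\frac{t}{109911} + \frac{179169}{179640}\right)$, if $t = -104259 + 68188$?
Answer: $- \frac{87152807928803}{731274520} \approx -1.1918 \cdot 10^{5}$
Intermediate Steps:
$t = -36071$
$-119180 + \left(\frac{t}{109911} + \frac{179169}{179640}\right) = -119180 + \left(- \frac{36071}{109911} + \frac{179169}{179640}\right) = -119180 + \left(\left(-36071\right) \frac{1}{109911} + 179169 \cdot \frac{1}{179640}\right) = -119180 + \left(- \frac{36071}{109911} + \frac{59723}{59880}\right) = -119180 + \frac{489364797}{731274520} = - \frac{87152807928803}{731274520}$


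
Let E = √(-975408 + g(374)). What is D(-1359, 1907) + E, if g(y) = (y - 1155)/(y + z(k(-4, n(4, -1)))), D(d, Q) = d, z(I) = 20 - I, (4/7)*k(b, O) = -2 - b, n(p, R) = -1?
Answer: -1359 + I*√975410 ≈ -1359.0 + 987.63*I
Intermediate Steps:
k(b, O) = -7/2 - 7*b/4 (k(b, O) = 7*(-2 - b)/4 = -7/2 - 7*b/4)
g(y) = (-1155 + y)/(33/2 + y) (g(y) = (y - 1155)/(y + (20 - (-7/2 - 7/4*(-4)))) = (-1155 + y)/(y + (20 - (-7/2 + 7))) = (-1155 + y)/(y + (20 - 1*7/2)) = (-1155 + y)/(y + (20 - 7/2)) = (-1155 + y)/(y + 33/2) = (-1155 + y)/(33/2 + y))
E = I*√975410 (E = √(-975408 + 2*(-1155 + 374)/(33 + 2*374)) = √(-975408 + 2*(-781)/(33 + 748)) = √(-975408 + 2*(-781)/781) = √(-975408 + 2*(1/781)*(-781)) = √(-975408 - 2) = √(-975410) = I*√975410 ≈ 987.63*I)
D(-1359, 1907) + E = -1359 + I*√975410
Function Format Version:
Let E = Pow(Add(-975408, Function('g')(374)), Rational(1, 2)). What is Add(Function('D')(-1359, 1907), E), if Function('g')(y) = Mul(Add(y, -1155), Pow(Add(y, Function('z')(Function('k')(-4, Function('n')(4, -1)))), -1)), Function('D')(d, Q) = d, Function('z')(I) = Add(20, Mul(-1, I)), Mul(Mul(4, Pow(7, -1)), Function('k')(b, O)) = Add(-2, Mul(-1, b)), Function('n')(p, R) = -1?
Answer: Add(-1359, Mul(I, Pow(975410, Rational(1, 2)))) ≈ Add(-1359.0, Mul(987.63, I))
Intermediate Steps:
Function('k')(b, O) = Add(Rational(-7, 2), Mul(Rational(-7, 4), b)) (Function('k')(b, O) = Mul(Rational(7, 4), Add(-2, Mul(-1, b))) = Add(Rational(-7, 2), Mul(Rational(-7, 4), b)))
Function('g')(y) = Mul(Pow(Add(Rational(33, 2), y), -1), Add(-1155, y)) (Function('g')(y) = Mul(Add(y, -1155), Pow(Add(y, Add(20, Mul(-1, Add(Rational(-7, 2), Mul(Rational(-7, 4), -4))))), -1)) = Mul(Add(-1155, y), Pow(Add(y, Add(20, Mul(-1, Add(Rational(-7, 2), 7)))), -1)) = Mul(Add(-1155, y), Pow(Add(y, Add(20, Mul(-1, Rational(7, 2)))), -1)) = Mul(Add(-1155, y), Pow(Add(y, Add(20, Rational(-7, 2))), -1)) = Mul(Add(-1155, y), Pow(Add(y, Rational(33, 2)), -1)) = Mul(Add(-1155, y), Pow(Add(Rational(33, 2), y), -1)) = Mul(Pow(Add(Rational(33, 2), y), -1), Add(-1155, y)))
E = Mul(I, Pow(975410, Rational(1, 2))) (E = Pow(Add(-975408, Mul(2, Pow(Add(33, Mul(2, 374)), -1), Add(-1155, 374))), Rational(1, 2)) = Pow(Add(-975408, Mul(2, Pow(Add(33, 748), -1), -781)), Rational(1, 2)) = Pow(Add(-975408, Mul(2, Pow(781, -1), -781)), Rational(1, 2)) = Pow(Add(-975408, Mul(2, Rational(1, 781), -781)), Rational(1, 2)) = Pow(Add(-975408, -2), Rational(1, 2)) = Pow(-975410, Rational(1, 2)) = Mul(I, Pow(975410, Rational(1, 2))) ≈ Mul(987.63, I))
Add(Function('D')(-1359, 1907), E) = Add(-1359, Mul(I, Pow(975410, Rational(1, 2))))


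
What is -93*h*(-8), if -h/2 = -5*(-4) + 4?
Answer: -35712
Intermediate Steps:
h = -48 (h = -2*(-5*(-4) + 4) = -2*(20 + 4) = -2*24 = -48)
-93*h*(-8) = -93*(-48)*(-8) = 4464*(-8) = -35712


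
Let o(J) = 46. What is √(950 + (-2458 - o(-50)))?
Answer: I*√1554 ≈ 39.421*I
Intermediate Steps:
√(950 + (-2458 - o(-50))) = √(950 + (-2458 - 1*46)) = √(950 + (-2458 - 46)) = √(950 - 2504) = √(-1554) = I*√1554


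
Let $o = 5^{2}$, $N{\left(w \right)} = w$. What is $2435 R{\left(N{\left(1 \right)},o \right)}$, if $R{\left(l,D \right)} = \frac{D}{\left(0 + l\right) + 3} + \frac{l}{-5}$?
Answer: $\frac{58927}{4} \approx 14732.0$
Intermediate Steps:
$o = 25$
$R{\left(l,D \right)} = - \frac{l}{5} + \frac{D}{3 + l}$ ($R{\left(l,D \right)} = \frac{D}{l + 3} + l \left(- \frac{1}{5}\right) = \frac{D}{3 + l} - \frac{l}{5} = - \frac{l}{5} + \frac{D}{3 + l}$)
$2435 R{\left(N{\left(1 \right)},o \right)} = 2435 \frac{- 1^{2} - 3 + 5 \cdot 25}{5 \left(3 + 1\right)} = 2435 \frac{\left(-1\right) 1 - 3 + 125}{5 \cdot 4} = 2435 \cdot \frac{1}{5} \cdot \frac{1}{4} \left(-1 - 3 + 125\right) = 2435 \cdot \frac{1}{5} \cdot \frac{1}{4} \cdot 121 = 2435 \cdot \frac{121}{20} = \frac{58927}{4}$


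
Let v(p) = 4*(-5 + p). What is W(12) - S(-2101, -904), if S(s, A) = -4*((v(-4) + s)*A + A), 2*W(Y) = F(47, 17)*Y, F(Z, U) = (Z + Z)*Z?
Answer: 7750284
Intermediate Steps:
v(p) = -20 + 4*p
F(Z, U) = 2*Z² (F(Z, U) = (2*Z)*Z = 2*Z²)
W(Y) = 2209*Y (W(Y) = ((2*47²)*Y)/2 = ((2*2209)*Y)/2 = (4418*Y)/2 = 2209*Y)
S(s, A) = -4*A - 4*A*(-36 + s) (S(s, A) = -4*(((-20 + 4*(-4)) + s)*A + A) = -4*(((-20 - 16) + s)*A + A) = -4*((-36 + s)*A + A) = -4*(A*(-36 + s) + A) = -4*(A + A*(-36 + s)) = -4*A - 4*A*(-36 + s))
W(12) - S(-2101, -904) = 2209*12 - 4*(-904)*(35 - 1*(-2101)) = 26508 - 4*(-904)*(35 + 2101) = 26508 - 4*(-904)*2136 = 26508 - 1*(-7723776) = 26508 + 7723776 = 7750284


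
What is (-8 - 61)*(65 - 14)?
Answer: -3519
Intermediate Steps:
(-8 - 61)*(65 - 14) = -69*51 = -3519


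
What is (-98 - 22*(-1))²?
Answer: 5776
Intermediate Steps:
(-98 - 22*(-1))² = (-98 + 22)² = (-76)² = 5776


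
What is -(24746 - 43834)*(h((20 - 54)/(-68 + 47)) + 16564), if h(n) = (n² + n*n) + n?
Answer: 139490332000/441 ≈ 3.1630e+8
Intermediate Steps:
h(n) = n + 2*n² (h(n) = (n² + n²) + n = 2*n² + n = n + 2*n²)
-(24746 - 43834)*(h((20 - 54)/(-68 + 47)) + 16564) = -(24746 - 43834)*(((20 - 54)/(-68 + 47))*(1 + 2*((20 - 54)/(-68 + 47))) + 16564) = -(-19088)*((-34/(-21))*(1 + 2*(-34/(-21))) + 16564) = -(-19088)*((-34*(-1/21))*(1 + 2*(-34*(-1/21))) + 16564) = -(-19088)*(34*(1 + 2*(34/21))/21 + 16564) = -(-19088)*(34*(1 + 68/21)/21 + 16564) = -(-19088)*((34/21)*(89/21) + 16564) = -(-19088)*(3026/441 + 16564) = -(-19088)*7307750/441 = -1*(-139490332000/441) = 139490332000/441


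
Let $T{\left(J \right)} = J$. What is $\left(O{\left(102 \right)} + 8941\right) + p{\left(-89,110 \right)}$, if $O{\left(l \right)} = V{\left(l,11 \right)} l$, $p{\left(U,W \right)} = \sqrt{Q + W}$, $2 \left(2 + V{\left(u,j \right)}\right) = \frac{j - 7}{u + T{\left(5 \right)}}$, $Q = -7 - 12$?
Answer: $\frac{935063}{107} + \sqrt{91} \approx 8748.5$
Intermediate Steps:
$Q = -19$ ($Q = -7 - 12 = -19$)
$V{\left(u,j \right)} = -2 + \frac{-7 + j}{2 \left(5 + u\right)}$ ($V{\left(u,j \right)} = -2 + \frac{\left(j - 7\right) \frac{1}{u + 5}}{2} = -2 + \frac{\left(-7 + j\right) \frac{1}{5 + u}}{2} = -2 + \frac{\frac{1}{5 + u} \left(-7 + j\right)}{2} = -2 + \frac{-7 + j}{2 \left(5 + u\right)}$)
$p{\left(U,W \right)} = \sqrt{-19 + W}$
$O{\left(l \right)} = \frac{l \left(-16 - 4 l\right)}{2 \left(5 + l\right)}$ ($O{\left(l \right)} = \frac{-27 + 11 - 4 l}{2 \left(5 + l\right)} l = \frac{-16 - 4 l}{2 \left(5 + l\right)} l = \frac{l \left(-16 - 4 l\right)}{2 \left(5 + l\right)}$)
$\left(O{\left(102 \right)} + 8941\right) + p{\left(-89,110 \right)} = \left(\left(-2\right) 102 \frac{1}{5 + 102} \left(4 + 102\right) + 8941\right) + \sqrt{-19 + 110} = \left(\left(-2\right) 102 \cdot \frac{1}{107} \cdot 106 + 8941\right) + \sqrt{91} = \left(- \frac{21624}{107} + 8941\right) + \sqrt{91} = \frac{935063}{107} + \sqrt{91}$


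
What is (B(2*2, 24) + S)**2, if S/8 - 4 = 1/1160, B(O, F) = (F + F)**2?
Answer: 114731915841/21025 ≈ 5.4569e+6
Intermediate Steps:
B(O, F) = 4*F**2 (B(O, F) = (2*F)**2 = 4*F**2)
S = 4641/145 (S = 32 + 8/1160 = 32 + 8*(1/1160) = 32 + 1/145 = 4641/145 ≈ 32.007)
(B(2*2, 24) + S)**2 = (4*24**2 + 4641/145)**2 = (4*576 + 4641/145)**2 = (2304 + 4641/145)**2 = (338721/145)**2 = 114731915841/21025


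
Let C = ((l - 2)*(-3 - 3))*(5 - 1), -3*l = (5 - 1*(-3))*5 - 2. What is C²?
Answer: 123904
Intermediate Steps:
l = -38/3 (l = -((5 - 1*(-3))*5 - 2)/3 = -((5 + 3)*5 - 2)/3 = -(8*5 - 2)/3 = -(40 - 2)/3 = -⅓*38 = -38/3 ≈ -12.667)
C = 352 (C = ((-38/3 - 2)*(-3 - 3))*(5 - 1) = -44/3*(-6)*4 = 88*4 = 352)
C² = 352² = 123904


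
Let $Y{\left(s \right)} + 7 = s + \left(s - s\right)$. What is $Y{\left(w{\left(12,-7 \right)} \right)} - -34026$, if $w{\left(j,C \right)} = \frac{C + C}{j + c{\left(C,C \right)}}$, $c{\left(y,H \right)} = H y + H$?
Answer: $\frac{918506}{27} \approx 34019.0$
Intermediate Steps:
$c{\left(y,H \right)} = H + H y$
$w{\left(j,C \right)} = \frac{2 C}{j + C \left(1 + C\right)}$ ($w{\left(j,C \right)} = \frac{C + C}{j + C \left(1 + C\right)} = \frac{2 C}{j + C \left(1 + C\right)}$)
$Y{\left(s \right)} = -7 + s$ ($Y{\left(s \right)} = -7 + \left(s + \left(s - s\right)\right) = -7 + \left(s + 0\right) = -7 + s$)
$Y{\left(w{\left(12,-7 \right)} \right)} - -34026 = \left(-7 + 2 \left(-7\right) \frac{1}{12 - 7 \left(1 - 7\right)}\right) - -34026 = \left(-7 + 2 \left(-7\right) \frac{1}{12 - -42}\right) + 34026 = \left(-7 + 2 \left(-7\right) \frac{1}{12 + 42}\right) + 34026 = \left(-7 + 2 \left(-7\right) \frac{1}{54}\right) + 34026 = \left(-7 - \frac{7}{27}\right) + 34026 = - \frac{196}{27} + 34026 = \frac{918506}{27}$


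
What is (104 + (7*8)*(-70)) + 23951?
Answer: 20135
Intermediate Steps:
(104 + (7*8)*(-70)) + 23951 = (104 + 56*(-70)) + 23951 = (104 - 3920) + 23951 = -3816 + 23951 = 20135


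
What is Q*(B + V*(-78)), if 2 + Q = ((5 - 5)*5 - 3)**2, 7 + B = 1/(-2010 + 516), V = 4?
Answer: -3336109/1494 ≈ -2233.0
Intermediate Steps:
B = -10459/1494 (B = -7 + 1/(-2010 + 516) = -7 + 1/(-1494) = -7 - 1/1494 = -10459/1494 ≈ -7.0007)
Q = 7 (Q = -2 + ((5 - 5)*5 - 3)**2 = -2 + (0*5 - 3)**2 = -2 + (0 - 3)**2 = -2 + (-3)**2 = -2 + 9 = 7)
Q*(B + V*(-78)) = 7*(-10459/1494 + 4*(-78)) = 7*(-10459/1494 - 312) = 7*(-476587/1494) = -3336109/1494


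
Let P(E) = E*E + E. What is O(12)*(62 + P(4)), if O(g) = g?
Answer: 984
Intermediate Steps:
P(E) = E + E² (P(E) = E² + E = E + E²)
O(12)*(62 + P(4)) = 12*(62 + 4*(1 + 4)) = 12*(62 + 4*5) = 12*(62 + 20) = 12*82 = 984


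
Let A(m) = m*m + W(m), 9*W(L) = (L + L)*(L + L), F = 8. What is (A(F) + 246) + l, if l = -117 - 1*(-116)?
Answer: 3037/9 ≈ 337.44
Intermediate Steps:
W(L) = 4*L²/9 (W(L) = ((L + L)*(L + L))/9 = ((2*L)*(2*L))/9 = (4*L²)/9 = 4*L²/9)
l = -1 (l = -117 + 116 = -1)
A(m) = 13*m²/9 (A(m) = m*m + 4*m²/9 = m² + 4*m²/9 = 13*m²/9)
(A(F) + 246) + l = ((13/9)*8² + 246) - 1 = ((13/9)*64 + 246) - 1 = (832/9 + 246) - 1 = 3046/9 - 1 = 3037/9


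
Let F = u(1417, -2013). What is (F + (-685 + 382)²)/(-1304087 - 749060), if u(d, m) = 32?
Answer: -91841/2053147 ≈ -0.044732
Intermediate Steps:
F = 32
(F + (-685 + 382)²)/(-1304087 - 749060) = (32 + (-685 + 382)²)/(-1304087 - 749060) = (32 + (-303)²)/(-2053147) = (32 + 91809)*(-1/2053147) = 91841*(-1/2053147) = -91841/2053147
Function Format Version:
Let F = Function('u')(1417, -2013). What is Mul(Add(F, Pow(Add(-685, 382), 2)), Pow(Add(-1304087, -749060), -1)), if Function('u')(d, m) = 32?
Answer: Rational(-91841, 2053147) ≈ -0.044732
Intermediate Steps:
F = 32
Mul(Add(F, Pow(Add(-685, 382), 2)), Pow(Add(-1304087, -749060), -1)) = Mul(Add(32, Pow(Add(-685, 382), 2)), Pow(Add(-1304087, -749060), -1)) = Mul(Add(32, Pow(-303, 2)), Pow(-2053147, -1)) = Mul(Add(32, 91809), Rational(-1, 2053147)) = Mul(91841, Rational(-1, 2053147)) = Rational(-91841, 2053147)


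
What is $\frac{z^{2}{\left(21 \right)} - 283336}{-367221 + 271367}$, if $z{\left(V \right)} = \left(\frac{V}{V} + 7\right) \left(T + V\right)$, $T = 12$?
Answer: $\frac{106820}{47927} \approx 2.2288$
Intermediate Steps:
$z{\left(V \right)} = 96 + 8 V$ ($z{\left(V \right)} = \left(\frac{V}{V} + 7\right) \left(12 + V\right) = \left(1 + 7\right) \left(12 + V\right) = 8 \left(12 + V\right) = 96 + 8 V$)
$\frac{z^{2}{\left(21 \right)} - 283336}{-367221 + 271367} = \frac{\left(96 + 8 \cdot 21\right)^{2} - 283336}{-367221 + 271367} = \frac{\left(96 + 168\right)^{2} - 283336}{-95854} = \left(264^{2} - 283336\right) \left(- \frac{1}{95854}\right) = \left(69696 - 283336\right) \left(- \frac{1}{95854}\right) = \left(-213640\right) \left(- \frac{1}{95854}\right) = \frac{106820}{47927}$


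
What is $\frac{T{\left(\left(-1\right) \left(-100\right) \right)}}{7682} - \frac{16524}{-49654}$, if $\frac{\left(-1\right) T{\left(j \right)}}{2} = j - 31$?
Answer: $\frac{1305273}{4146109} \approx 0.31482$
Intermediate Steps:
$T{\left(j \right)} = 62 - 2 j$ ($T{\left(j \right)} = - 2 \left(j - 31\right) = - 2 \left(-31 + j\right) = 62 - 2 j$)
$\frac{T{\left(\left(-1\right) \left(-100\right) \right)}}{7682} - \frac{16524}{-49654} = \frac{62 - 2 \left(\left(-1\right) \left(-100\right)\right)}{7682} - \frac{16524}{-49654} = \left(62 - 200\right) \frac{1}{7682} - - \frac{8262}{24827} = \left(62 - 200\right) \frac{1}{7682} + \frac{8262}{24827} = \left(-138\right) \frac{1}{7682} + \frac{8262}{24827} = - \frac{3}{167} + \frac{8262}{24827} = \frac{1305273}{4146109}$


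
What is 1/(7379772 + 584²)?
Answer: 1/7720828 ≈ 1.2952e-7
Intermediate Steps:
1/(7379772 + 584²) = 1/(7379772 + 341056) = 1/7720828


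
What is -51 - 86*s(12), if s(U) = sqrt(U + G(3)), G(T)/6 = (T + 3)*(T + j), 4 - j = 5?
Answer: -51 - 172*sqrt(21) ≈ -839.20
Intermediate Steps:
j = -1 (j = 4 - 1*5 = 4 - 5 = -1)
G(T) = 6*(-1 + T)*(3 + T) (G(T) = 6*((T + 3)*(T - 1)) = 6*((3 + T)*(-1 + T)) = 6*((-1 + T)*(3 + T)) = 6*(-1 + T)*(3 + T))
s(U) = sqrt(72 + U) (s(U) = sqrt(U + (-18 + 6*3**2 + 12*3)) = sqrt(U + (-18 + 6*9 + 36)) = sqrt(U + (-18 + 54 + 36)) = sqrt(U + 72) = sqrt(72 + U))
-51 - 86*s(12) = -51 - 86*sqrt(72 + 12) = -51 - 172*sqrt(21)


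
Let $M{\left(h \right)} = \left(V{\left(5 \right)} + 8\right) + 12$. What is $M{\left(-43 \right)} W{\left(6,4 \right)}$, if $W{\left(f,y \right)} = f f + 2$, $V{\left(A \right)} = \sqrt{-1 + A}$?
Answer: $836$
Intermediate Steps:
$W{\left(f,y \right)} = 2 + f^{2}$ ($W{\left(f,y \right)} = f^{2} + 2 = 2 + f^{2}$)
$M{\left(h \right)} = 22$ ($M{\left(h \right)} = \left(\sqrt{-1 + 5} + 8\right) + 12 = \left(\sqrt{4} + 8\right) + 12 = \left(2 + 8\right) + 12 = 10 + 12 = 22$)
$M{\left(-43 \right)} W{\left(6,4 \right)} = 22 \left(2 + 6^{2}\right) = 22 \left(2 + 36\right) = 22 \cdot 38 = 836$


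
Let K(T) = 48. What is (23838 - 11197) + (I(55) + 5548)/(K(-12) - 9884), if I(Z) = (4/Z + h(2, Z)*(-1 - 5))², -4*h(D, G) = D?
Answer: 376102238639/29753900 ≈ 12640.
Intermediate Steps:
h(D, G) = -D/4
I(Z) = (3 + 4/Z)² (I(Z) = (4/Z + (-¼*2)*(-1 - 5))² = (4/Z - ½*(-6))² = (4/Z + 3)² = (3 + 4/Z)²)
(23838 - 11197) + (I(55) + 5548)/(K(-12) - 9884) = (23838 - 11197) + ((4 + 3*55)²/55² + 5548)/(48 - 9884) = 12641 + ((4 + 165)²/3025 + 5548)/(-9836) = 12641 + ((1/3025)*169² + 5548)*(-1/9836) = 12641 + ((1/3025)*28561 + 5548)*(-1/9836) = 12641 + (28561/3025 + 5548)*(-1/9836) = 12641 + (16811261/3025)*(-1/9836) = 12641 - 16811261/29753900 = 376102238639/29753900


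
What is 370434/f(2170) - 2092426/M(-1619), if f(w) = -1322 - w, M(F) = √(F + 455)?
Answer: -61739/582 + 1046213*I*√291/291 ≈ -106.08 + 61330.0*I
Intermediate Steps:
M(F) = √(455 + F)
370434/f(2170) - 2092426/M(-1619) = 370434/(-1322 - 1*2170) - 2092426/√(455 - 1619) = 370434/(-1322 - 2170) - 2092426*(-I*√291/582) = 370434/(-3492) - 2092426*(-I*√291/582) = 370434*(-1/3492) - (-1046213)*I*√291/291 = -61739/582 + 1046213*I*√291/291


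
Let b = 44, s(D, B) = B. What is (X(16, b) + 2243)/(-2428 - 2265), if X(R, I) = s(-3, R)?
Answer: -2259/4693 ≈ -0.48136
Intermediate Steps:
X(R, I) = R
(X(16, b) + 2243)/(-2428 - 2265) = (16 + 2243)/(-2428 - 2265) = 2259/(-4693) = 2259*(-1/4693) = -2259/4693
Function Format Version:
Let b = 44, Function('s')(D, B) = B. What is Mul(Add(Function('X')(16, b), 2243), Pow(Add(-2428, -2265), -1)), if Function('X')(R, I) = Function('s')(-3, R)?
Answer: Rational(-2259, 4693) ≈ -0.48136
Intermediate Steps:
Function('X')(R, I) = R
Mul(Add(Function('X')(16, b), 2243), Pow(Add(-2428, -2265), -1)) = Mul(Add(16, 2243), Pow(Add(-2428, -2265), -1)) = Mul(2259, Pow(-4693, -1)) = Mul(2259, Rational(-1, 4693)) = Rational(-2259, 4693)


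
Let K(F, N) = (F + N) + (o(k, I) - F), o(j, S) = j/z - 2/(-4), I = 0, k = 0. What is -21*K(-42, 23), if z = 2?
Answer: -987/2 ≈ -493.50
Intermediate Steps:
o(j, S) = ½ + j/2 (o(j, S) = j/2 - 2/(-4) = j*(½) - 2*(-¼) = j/2 + ½ = ½ + j/2)
K(F, N) = ½ + N (K(F, N) = (F + N) + ((½ + (½)*0) - F) = (F + N) + ((½ + 0) - F) = (F + N) + (½ - F) = ½ + N)
-21*K(-42, 23) = -21*(½ + 23) = -21*47/2 = -987/2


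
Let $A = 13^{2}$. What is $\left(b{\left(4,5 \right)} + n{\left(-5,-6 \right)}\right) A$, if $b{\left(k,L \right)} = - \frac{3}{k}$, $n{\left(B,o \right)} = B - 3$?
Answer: $- \frac{5915}{4} \approx -1478.8$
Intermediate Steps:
$n{\left(B,o \right)} = -3 + B$
$A = 169$
$\left(b{\left(4,5 \right)} + n{\left(-5,-6 \right)}\right) A = \left(- \frac{3}{4} - 8\right) 169 = \left(- \frac{35}{4}\right) 169 = - \frac{5915}{4}$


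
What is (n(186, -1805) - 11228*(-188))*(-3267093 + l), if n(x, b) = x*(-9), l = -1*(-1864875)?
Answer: -2957544183420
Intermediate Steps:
l = 1864875
n(x, b) = -9*x
(n(186, -1805) - 11228*(-188))*(-3267093 + l) = (-9*186 - 11228*(-188))*(-3267093 + 1864875) = (-1674 + 2110864)*(-1402218) = 2109190*(-1402218) = -2957544183420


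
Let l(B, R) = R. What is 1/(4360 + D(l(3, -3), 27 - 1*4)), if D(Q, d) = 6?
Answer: 1/4366 ≈ 0.00022904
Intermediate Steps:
1/(4360 + D(l(3, -3), 27 - 1*4)) = 1/(4360 + 6) = 1/4366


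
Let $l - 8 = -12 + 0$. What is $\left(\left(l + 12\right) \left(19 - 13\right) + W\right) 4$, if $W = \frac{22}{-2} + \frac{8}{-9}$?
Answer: $\frac{1300}{9} \approx 144.44$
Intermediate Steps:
$l = -4$ ($l = 8 + \left(-12 + 0\right) = 8 - 12 = -4$)
$W = - \frac{107}{9}$ ($W = 22 \left(- \frac{1}{2}\right) + 8 \left(- \frac{1}{9}\right) = -11 - \frac{8}{9} = - \frac{107}{9} \approx -11.889$)
$\left(\left(l + 12\right) \left(19 - 13\right) + W\right) 4 = \left(\left(-4 + 12\right) \left(19 - 13\right) - \frac{107}{9}\right) 4 = \left(8 \cdot 6 - \frac{107}{9}\right) 4 = \left(48 - \frac{107}{9}\right) 4 = \frac{325}{9} \cdot 4 = \frac{1300}{9}$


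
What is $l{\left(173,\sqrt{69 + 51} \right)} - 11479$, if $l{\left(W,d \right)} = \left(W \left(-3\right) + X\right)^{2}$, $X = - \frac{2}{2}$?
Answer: $258921$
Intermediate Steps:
$X = -1$ ($X = \left(-2\right) \frac{1}{2} = -1$)
$l{\left(W,d \right)} = \left(-1 - 3 W\right)^{2}$ ($l{\left(W,d \right)} = \left(W \left(-3\right) - 1\right)^{2} = \left(- 3 W - 1\right)^{2} = \left(-1 - 3 W\right)^{2}$)
$l{\left(173,\sqrt{69 + 51} \right)} - 11479 = \left(1 + 3 \cdot 173\right)^{2} - 11479 = \left(1 + 519\right)^{2} - 11479 = 520^{2} - 11479 = 270400 - 11479 = 258921$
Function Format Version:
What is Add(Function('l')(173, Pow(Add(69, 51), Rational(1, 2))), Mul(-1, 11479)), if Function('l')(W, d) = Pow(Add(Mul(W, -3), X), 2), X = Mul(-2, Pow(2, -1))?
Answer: 258921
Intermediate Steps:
X = -1 (X = Mul(-2, Rational(1, 2)) = -1)
Function('l')(W, d) = Pow(Add(-1, Mul(-3, W)), 2) (Function('l')(W, d) = Pow(Add(Mul(W, -3), -1), 2) = Pow(Add(Mul(-3, W), -1), 2) = Pow(Add(-1, Mul(-3, W)), 2))
Add(Function('l')(173, Pow(Add(69, 51), Rational(1, 2))), Mul(-1, 11479)) = Add(Pow(Add(1, Mul(3, 173)), 2), Mul(-1, 11479)) = Add(Pow(Add(1, 519), 2), -11479) = Add(Pow(520, 2), -11479) = Add(270400, -11479) = 258921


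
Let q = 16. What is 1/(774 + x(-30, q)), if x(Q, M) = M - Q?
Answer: 1/820 ≈ 0.0012195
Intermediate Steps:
1/(774 + x(-30, q)) = 1/(774 + (16 - 1*(-30))) = 1/(774 + (16 + 30)) = 1/(774 + 46) = 1/820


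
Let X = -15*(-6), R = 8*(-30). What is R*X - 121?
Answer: -21721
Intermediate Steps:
R = -240
X = 90
R*X - 121 = -240*90 - 121 = -21600 - 121 = -21721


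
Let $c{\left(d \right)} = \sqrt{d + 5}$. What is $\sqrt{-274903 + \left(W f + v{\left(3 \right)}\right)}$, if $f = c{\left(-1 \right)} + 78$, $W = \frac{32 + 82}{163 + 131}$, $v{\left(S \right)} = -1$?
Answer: $\frac{2 i \sqrt{3367194}}{7} \approx 524.28 i$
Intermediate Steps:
$c{\left(d \right)} = \sqrt{5 + d}$
$W = \frac{19}{49}$ ($W = \frac{114}{294} = 114 \cdot \frac{1}{294} = \frac{19}{49} \approx 0.38775$)
$f = 80$ ($f = \sqrt{5 - 1} + 78 = \sqrt{4} + 78 = 2 + 78 = 80$)
$\sqrt{-274903 + \left(W f + v{\left(3 \right)}\right)} = \sqrt{-274903 + \left(\frac{19}{49} \cdot 80 - 1\right)} = \sqrt{-274903 + \left(\frac{1520}{49} - 1\right)} = \sqrt{-274903 + \frac{1471}{49}} = \sqrt{- \frac{13468776}{49}} = \frac{2 i \sqrt{3367194}}{7}$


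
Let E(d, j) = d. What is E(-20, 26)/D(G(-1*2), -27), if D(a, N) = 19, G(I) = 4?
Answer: -20/19 ≈ -1.0526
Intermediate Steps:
E(-20, 26)/D(G(-1*2), -27) = -20/19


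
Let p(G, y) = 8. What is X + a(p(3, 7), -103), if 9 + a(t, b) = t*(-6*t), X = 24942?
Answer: 24549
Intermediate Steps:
a(t, b) = -9 - 6*t**2 (a(t, b) = -9 + t*(-6*t) = -9 - 6*t**2)
X + a(p(3, 7), -103) = 24942 + (-9 - 6*8**2) = 24942 + (-9 - 6*64) = 24942 + (-9 - 384) = 24942 - 393 = 24549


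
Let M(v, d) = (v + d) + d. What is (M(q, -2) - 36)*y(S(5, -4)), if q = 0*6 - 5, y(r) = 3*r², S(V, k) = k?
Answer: -2160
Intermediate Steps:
q = -5 (q = 0 - 5 = -5)
M(v, d) = v + 2*d (M(v, d) = (d + v) + d = v + 2*d)
(M(q, -2) - 36)*y(S(5, -4)) = ((-5 + 2*(-2)) - 36)*(3*(-4)²) = ((-5 - 4) - 36)*(3*16) = (-9 - 36)*48 = -45*48 = -2160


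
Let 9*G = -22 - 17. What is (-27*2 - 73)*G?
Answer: 1651/3 ≈ 550.33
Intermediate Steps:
G = -13/3 (G = (-22 - 17)/9 = (⅑)*(-39) = -13/3 ≈ -4.3333)
(-27*2 - 73)*G = (-27*2 - 73)*(-13/3) = (-54 - 73)*(-13/3) = -127*(-13/3) = 1651/3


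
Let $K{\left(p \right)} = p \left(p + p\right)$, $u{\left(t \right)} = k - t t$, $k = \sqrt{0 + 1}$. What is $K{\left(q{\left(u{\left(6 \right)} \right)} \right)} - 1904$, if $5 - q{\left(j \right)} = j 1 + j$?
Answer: $9346$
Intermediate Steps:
$k = 1$ ($k = \sqrt{1} = 1$)
$u{\left(t \right)} = 1 - t^{2}$ ($u{\left(t \right)} = 1 - t t = 1 - t^{2}$)
$q{\left(j \right)} = 5 - 2 j$ ($q{\left(j \right)} = 5 - \left(j 1 + j\right) = 5 - \left(j + j\right) = 5 - 2 j$)
$K{\left(p \right)} = 2 p^{2}$ ($K{\left(p \right)} = p 2 p = 2 p^{2}$)
$K{\left(q{\left(u{\left(6 \right)} \right)} \right)} - 1904 = 2 \left(5 - 2 \left(1 - 6^{2}\right)\right)^{2} - 1904 = 2 \left(5 - 2 \left(1 - 36\right)\right)^{2} - 1904 = 2 \left(5 - -70\right)^{2} - 1904 = 2 \left(5 + 70\right)^{2} - 1904 = 2 \cdot 75^{2} - 1904 = 2 \cdot 5625 - 1904 = 11250 - 1904 = 9346$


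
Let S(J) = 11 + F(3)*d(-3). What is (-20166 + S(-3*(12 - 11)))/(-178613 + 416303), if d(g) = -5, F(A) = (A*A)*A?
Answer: -2029/23769 ≈ -0.085363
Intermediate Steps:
F(A) = A³ (F(A) = A²*A = A³)
S(J) = -124 (S(J) = 11 + 3³*(-5) = 11 + 27*(-5) = 11 - 135 = -124)
(-20166 + S(-3*(12 - 11)))/(-178613 + 416303) = (-20166 - 124)/(-178613 + 416303) = -20290/237690 = -20290*1/237690 = -2029/23769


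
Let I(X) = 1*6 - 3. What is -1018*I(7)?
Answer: -3054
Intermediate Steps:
I(X) = 3 (I(X) = 6 - 3 = 3)
-1018*I(7) = -1018*3 = -3054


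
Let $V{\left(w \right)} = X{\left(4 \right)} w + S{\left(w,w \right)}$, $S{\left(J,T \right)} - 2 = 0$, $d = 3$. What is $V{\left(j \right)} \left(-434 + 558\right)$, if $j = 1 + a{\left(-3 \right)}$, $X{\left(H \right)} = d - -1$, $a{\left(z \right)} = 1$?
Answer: $1240$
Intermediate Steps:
$S{\left(J,T \right)} = 2$ ($S{\left(J,T \right)} = 2 + 0 = 2$)
$X{\left(H \right)} = 4$ ($X{\left(H \right)} = 3 - -1 = 3 + 1 = 4$)
$j = 2$ ($j = 1 + 1 = 2$)
$V{\left(w \right)} = 2 + 4 w$ ($V{\left(w \right)} = 4 w + 2 = 2 + 4 w$)
$V{\left(j \right)} \left(-434 + 558\right) = \left(2 + 4 \cdot 2\right) \left(-434 + 558\right) = \left(2 + 8\right) 124 = 10 \cdot 124 = 1240$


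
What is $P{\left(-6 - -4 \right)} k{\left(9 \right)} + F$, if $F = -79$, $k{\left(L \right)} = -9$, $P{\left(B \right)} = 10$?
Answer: $-169$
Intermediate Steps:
$P{\left(-6 - -4 \right)} k{\left(9 \right)} + F = 10 \left(-9\right) - 79 = -90 - 79 = -169$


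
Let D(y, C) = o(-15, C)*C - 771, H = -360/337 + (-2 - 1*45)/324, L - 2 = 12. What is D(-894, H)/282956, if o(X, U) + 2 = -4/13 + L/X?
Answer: -4083035783/1506150736740 ≈ -0.0027109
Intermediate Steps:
L = 14 (L = 2 + 12 = 14)
H = -132479/109188 (H = -360*1/337 + (-2 - 45)*(1/324) = -360/337 - 47*1/324 = -360/337 - 47/324 = -132479/109188 ≈ -1.2133)
o(X, U) = -30/13 + 14/X (o(X, U) = -2 + (-4/13 + 14/X) = -30/13 + 14/X)
D(y, C) = -771 - 632*C/195 (D(y, C) = (-30/13 + 14/(-15))*C - 771 = (-30/13 + 14*(-1/15))*C - 771 = (-30/13 - 14/15)*C - 771 = -632*C/195 - 771 = -771 - 632*C/195)
D(-894, H)/282956 = (-771 - 632/195*(-132479/109188))/282956 = (-771 + 20931682/5322915)*(1/282956) = -4083035783/5322915*1/282956 = -4083035783/1506150736740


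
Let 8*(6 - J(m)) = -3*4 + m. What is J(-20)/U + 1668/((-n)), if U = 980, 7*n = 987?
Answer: -54441/4606 ≈ -11.820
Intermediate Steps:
n = 141 (n = (1/7)*987 = 141)
J(m) = 15/2 - m/8 (J(m) = 6 - (-3*4 + m)/8 = 6 - (-12 + m)/8 = 6 + (3/2 - m/8) = 15/2 - m/8)
J(-20)/U + 1668/((-n)) = (15/2 - 1/8*(-20))/980 + 1668/((-1*141)) = (15/2 + 5/2)*(1/980) + 1668/(-141) = 10*(1/980) + 1668*(-1/141) = 1/98 - 556/47 = -54441/4606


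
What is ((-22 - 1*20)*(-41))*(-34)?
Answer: -58548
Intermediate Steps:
((-22 - 1*20)*(-41))*(-34) = ((-22 - 20)*(-41))*(-34) = -42*(-41)*(-34) = 1722*(-34) = -58548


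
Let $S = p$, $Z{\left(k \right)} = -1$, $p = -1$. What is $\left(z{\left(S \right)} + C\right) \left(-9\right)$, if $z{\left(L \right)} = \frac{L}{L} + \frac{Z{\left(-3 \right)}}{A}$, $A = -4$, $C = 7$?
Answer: $- \frac{297}{4} \approx -74.25$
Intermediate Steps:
$S = -1$
$z{\left(L \right)} = \frac{5}{4}$ ($z{\left(L \right)} = \frac{L}{L} - \frac{1}{-4} = 1 - - \frac{1}{4} = 1 + \frac{1}{4} = \frac{5}{4}$)
$\left(z{\left(S \right)} + C\right) \left(-9\right) = \left(\frac{5}{4} + 7\right) \left(-9\right) = \frac{33}{4} \left(-9\right) = - \frac{297}{4}$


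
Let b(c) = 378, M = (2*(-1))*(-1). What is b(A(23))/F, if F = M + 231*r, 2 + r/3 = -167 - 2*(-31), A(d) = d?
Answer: -378/74149 ≈ -0.0050978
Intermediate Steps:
M = 2 (M = -2*(-1) = 2)
r = -321 (r = -6 + 3*(-167 - 2*(-31)) = -6 + 3*(-167 - 1*(-62)) = -6 + 3*(-167 + 62) = -6 + 3*(-105) = -6 - 315 = -321)
F = -74149 (F = 2 + 231*(-321) = 2 - 74151 = -74149)
b(A(23))/F = 378/(-74149) = 378*(-1/74149) = -378/74149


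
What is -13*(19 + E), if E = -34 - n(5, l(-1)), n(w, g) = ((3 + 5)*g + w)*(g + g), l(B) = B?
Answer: 273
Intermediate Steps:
n(w, g) = 2*g*(w + 8*g) (n(w, g) = (8*g + w)*(2*g) = (w + 8*g)*(2*g) = 2*g*(w + 8*g))
E = -40 (E = -34 - 2*(-1)*(5 + 8*(-1)) = -34 - 2*(-1)*(5 - 8) = -34 - 2*(-1)*(-3) = -34 - 1*6 = -34 - 6 = -40)
-13*(19 + E) = -13*(19 - 40) = -13*(-21) = 273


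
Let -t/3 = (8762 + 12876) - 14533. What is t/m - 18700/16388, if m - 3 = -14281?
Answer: 1210465/3440998 ≈ 0.35178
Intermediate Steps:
m = -14278 (m = 3 - 14281 = -14278)
t = -21315 (t = -3*((8762 + 12876) - 14533) = -3*(21638 - 14533) = -3*7105 = -21315)
t/m - 18700/16388 = -21315/(-14278) - 18700/16388 = -21315*(-1/14278) - 18700*1/16388 = 21315/14278 - 275/241 = 1210465/3440998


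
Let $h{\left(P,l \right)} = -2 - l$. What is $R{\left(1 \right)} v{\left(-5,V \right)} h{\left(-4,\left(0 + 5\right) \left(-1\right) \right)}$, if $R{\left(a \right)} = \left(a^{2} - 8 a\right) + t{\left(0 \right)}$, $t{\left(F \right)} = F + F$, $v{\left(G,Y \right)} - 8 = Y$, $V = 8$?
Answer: $-336$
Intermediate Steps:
$v{\left(G,Y \right)} = 8 + Y$
$t{\left(F \right)} = 2 F$
$R{\left(a \right)} = a^{2} - 8 a$ ($R{\left(a \right)} = \left(a^{2} - 8 a\right) + 2 \cdot 0 = \left(a^{2} - 8 a\right) + 0 = a^{2} - 8 a$)
$R{\left(1 \right)} v{\left(-5,V \right)} h{\left(-4,\left(0 + 5\right) \left(-1\right) \right)} = 1 \left(-8 + 1\right) \left(8 + 8\right) \left(-2 - \left(0 + 5\right) \left(-1\right)\right) = 1 \left(-7\right) 16 \left(-2 - 5 \left(-1\right)\right) = \left(-7\right) 16 \left(-2 - -5\right) = - 112 \left(-2 + 5\right) = \left(-112\right) 3 = -336$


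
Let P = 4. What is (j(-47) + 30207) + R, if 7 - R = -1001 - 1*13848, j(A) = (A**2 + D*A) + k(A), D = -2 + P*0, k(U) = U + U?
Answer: 47272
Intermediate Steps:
k(U) = 2*U
D = -2 (D = -2 + 4*0 = -2 + 0 = -2)
j(A) = A**2 (j(A) = (A**2 - 2*A) + 2*A = A**2)
R = 14856 (R = 7 - (-1001 - 1*13848) = 7 - (-1001 - 13848) = 7 - 1*(-14849) = 7 + 14849 = 14856)
(j(-47) + 30207) + R = ((-47)**2 + 30207) + 14856 = (2209 + 30207) + 14856 = 32416 + 14856 = 47272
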